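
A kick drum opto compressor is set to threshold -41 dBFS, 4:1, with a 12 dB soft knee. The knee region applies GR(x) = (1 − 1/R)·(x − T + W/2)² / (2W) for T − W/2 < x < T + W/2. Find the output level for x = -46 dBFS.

x − T + W/2 = -46 − (-41) + 6 = 1.
GR = (1 − 1/4) × 1² / 24 = 0.75 × 1 / 24 = 0.03125 dB.
Output = -46 − 0.03125 = -46.03125 dBFS.

-46.03125 dBFS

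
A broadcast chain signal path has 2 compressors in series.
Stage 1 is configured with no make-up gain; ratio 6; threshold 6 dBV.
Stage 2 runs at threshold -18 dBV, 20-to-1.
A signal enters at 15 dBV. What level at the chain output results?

-16.725 dBV

Stage 1: 15 dBV is 9 dB over 6 dBV; at 6:1 that becomes 1.5 dB over, giving 7.5 dBV.
Stage 2: overshoot 25.5 dB → 25.5/20 = 1.275 dB → -16.725 dBV.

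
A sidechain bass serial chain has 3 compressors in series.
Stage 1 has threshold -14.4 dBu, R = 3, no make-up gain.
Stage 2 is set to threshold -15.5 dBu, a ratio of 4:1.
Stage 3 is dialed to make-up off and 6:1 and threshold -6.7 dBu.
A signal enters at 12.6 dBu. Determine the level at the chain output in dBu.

-12.975 dBu

Stage 1: 27 dB above -14.4 dBu, reduced 3:1 to 9 dB above → -5.4 dBu.
Stage 2: overshoot 10.1 dB → 10.1/4 = 2.525 dB → -12.975 dBu.
Stage 3: -12.975 dBu is at or below the -6.7 dBu threshold — no compression; output -12.975 dBu.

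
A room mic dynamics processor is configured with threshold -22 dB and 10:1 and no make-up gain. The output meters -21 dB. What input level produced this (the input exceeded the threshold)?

-12 dB

Post-compression overshoot = -21 − (-22) = 1 dB.
Input overshoot = R × output overshoot = 10 dB → input = -22 + 10 = -12 dB.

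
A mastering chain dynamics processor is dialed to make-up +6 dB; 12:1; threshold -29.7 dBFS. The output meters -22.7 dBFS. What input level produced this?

Before make-up, the level was -22.7 − 6 = -28.7 dBFS.
Post-compression overshoot = -28.7 − (-29.7) = 1 dB.
Input overshoot = R × output overshoot = 12 dB → input = -29.7 + 12 = -17.7 dBFS.

-17.7 dBFS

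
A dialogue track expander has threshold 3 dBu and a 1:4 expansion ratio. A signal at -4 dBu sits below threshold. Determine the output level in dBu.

Undershoot = 3 − (-4) = 7 dB.
At 1:4, that expands to 28 dB under threshold.
Output = 3 − 28 = -25 dBu.

-25 dBu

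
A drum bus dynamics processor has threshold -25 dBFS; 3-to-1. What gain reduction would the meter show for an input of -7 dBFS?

12 dB

The signal is 18 dB above threshold.
After 3:1 compression the overshoot becomes 18/3 = 6 dB.
Gain reduction = 18 − 6 = 12 dB.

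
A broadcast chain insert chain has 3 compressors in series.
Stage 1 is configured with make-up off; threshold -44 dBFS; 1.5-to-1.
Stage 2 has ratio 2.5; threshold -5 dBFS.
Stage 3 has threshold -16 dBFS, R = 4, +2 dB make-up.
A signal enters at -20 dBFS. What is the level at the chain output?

Stage 1: 24 dB above -44 dBFS, reduced 1.5:1 to 16 dB above → -28 dBFS.
Stage 2: -28 dBFS is at or below the -5 dBFS threshold — no compression; output -28 dBFS.
Stage 3: below threshold (-28 ≤ -16); passes unchanged; make-up brings it to -26 dBFS.

-26 dBFS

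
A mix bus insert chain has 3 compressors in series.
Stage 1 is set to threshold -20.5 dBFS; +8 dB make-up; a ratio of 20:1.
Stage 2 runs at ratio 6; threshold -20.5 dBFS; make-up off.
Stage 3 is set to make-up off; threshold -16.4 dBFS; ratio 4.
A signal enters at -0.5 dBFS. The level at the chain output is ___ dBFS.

-19 dBFS

Stage 1: overshoot 20 dB → 20/20 = 1 dB → -19.5 dBFS; +8 dB make-up → -11.5 dBFS.
Stage 2: -11.5 dBFS is 9 dB over -20.5 dBFS; at 6:1 that becomes 1.5 dB over, giving -19 dBFS.
Stage 3: below threshold (-19 ≤ -16.4); passes unchanged; output -19 dBFS.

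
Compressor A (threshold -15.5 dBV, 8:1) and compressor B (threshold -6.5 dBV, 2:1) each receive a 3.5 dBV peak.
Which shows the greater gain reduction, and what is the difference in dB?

A, by 11.625 dB

A: GR = 19 − 19/8 = 16.625 dB.
B: GR = 10 − 10/2 = 5 dB.
A applies 11.625 dB more gain reduction.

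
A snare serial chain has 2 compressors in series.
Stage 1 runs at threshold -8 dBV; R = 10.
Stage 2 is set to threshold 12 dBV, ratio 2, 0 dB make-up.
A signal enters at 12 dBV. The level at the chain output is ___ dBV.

-6 dBV

Stage 1: overshoot 20 dB → 20/10 = 2 dB → -6 dBV.
Stage 2: -6 dBV is at or below the 12 dBV threshold — no compression; output -6 dBV.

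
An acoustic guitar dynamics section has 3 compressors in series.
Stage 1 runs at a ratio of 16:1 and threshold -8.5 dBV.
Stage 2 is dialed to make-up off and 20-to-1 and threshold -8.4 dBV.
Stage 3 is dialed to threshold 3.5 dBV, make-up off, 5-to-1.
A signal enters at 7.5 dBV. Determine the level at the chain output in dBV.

Stage 1: overshoot 16 dB → 16/16 = 1 dB → -7.5 dBV.
Stage 2: 0.9 dB above -8.4 dBV, reduced 20:1 to 0.045 dB above → -8.355 dBV.
Stage 3: below threshold (-8.355 ≤ 3.5); passes unchanged; output -8.355 dBV.

-8.355 dBV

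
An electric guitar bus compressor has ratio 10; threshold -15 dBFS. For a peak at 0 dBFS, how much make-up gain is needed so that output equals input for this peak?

Overshoot 15 dB → 15/10 = 1.5 dB after compression, so the compressed level is -15 + 1.5 = -13.5 dBFS.
Make-up = target − compressed = 0 − (-13.5) = 13.5 dB.

13.5 dB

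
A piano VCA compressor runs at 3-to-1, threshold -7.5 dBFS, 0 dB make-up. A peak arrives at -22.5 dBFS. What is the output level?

-22.5 dBFS

-22.5 dBFS is 15 dB below the -7.5 dBFS threshold, so no gain reduction is applied.
Output = input = -22.5 dBFS.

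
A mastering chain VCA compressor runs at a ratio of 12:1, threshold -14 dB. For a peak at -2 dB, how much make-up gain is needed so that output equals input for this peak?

11 dB

The peak compresses to -14 + 12/12 = -13 dB.
To reach -2 dB requires -2 − (-13) = 11 dB of make-up.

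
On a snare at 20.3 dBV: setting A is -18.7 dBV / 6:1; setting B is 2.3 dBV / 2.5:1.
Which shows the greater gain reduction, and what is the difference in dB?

A, by 21.7 dB

A: 39 dB over, compressed to 6.5 dB over, so 32.5 dB of GR.
B: 18 dB over, compressed to 7.2 dB over, so 10.8 dB of GR.
A reduces 21.7 dB more.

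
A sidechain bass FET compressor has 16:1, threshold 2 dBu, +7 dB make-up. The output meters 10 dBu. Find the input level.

Before make-up, the level was 10 − 7 = 3 dBu.
Post-compression overshoot = 3 − 2 = 1 dB.
Input overshoot = R × output overshoot = 16 dB → input = 2 + 16 = 18 dBu.

18 dBu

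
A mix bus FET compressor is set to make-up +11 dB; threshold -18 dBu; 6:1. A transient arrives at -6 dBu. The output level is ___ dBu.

-5 dBu

-6 dBu sits 12 dB over threshold.
The 12 dB excess becomes 2 dB after 6:1 reduction.
So the level is -18 + 2 = -16 dBu; make-up adds 11 dB, giving -5 dBu.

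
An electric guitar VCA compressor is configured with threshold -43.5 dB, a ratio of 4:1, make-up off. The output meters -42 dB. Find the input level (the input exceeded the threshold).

Post-compression overshoot = -42 − (-43.5) = 1.5 dB.
Undo the ratio: input overshoot = 1.5 × 4 = 6 dB, giving input = -37.5 dB.

-37.5 dB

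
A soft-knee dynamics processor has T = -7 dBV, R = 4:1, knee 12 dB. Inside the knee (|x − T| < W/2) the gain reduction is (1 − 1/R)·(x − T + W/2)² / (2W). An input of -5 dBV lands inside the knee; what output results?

-7 dBV

x − T + W/2 = -5 − (-7) + 6 = 8.
GR = (1 − 1/4) × 8² / 24 = 0.75 × 64 / 24 = 2 dB.
Output = -5 − 2 = -7 dBV.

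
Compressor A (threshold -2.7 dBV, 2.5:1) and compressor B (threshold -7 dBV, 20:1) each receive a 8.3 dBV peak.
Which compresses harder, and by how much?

A: 11 dB over, compressed to 4.4 dB over, so 6.6 dB of GR.
B: 15.3 dB over, compressed to 0.765 dB over, so 14.535 dB of GR.
B applies 7.935 dB more gain reduction.

B, by 7.935 dB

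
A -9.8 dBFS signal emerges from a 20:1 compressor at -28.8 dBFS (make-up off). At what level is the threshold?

-29.8 dBFS

Input is 20 dB above T (since output overshoot × R = input overshoot: (-28.8 − T)·20 = -9.8 − T gives T = -29.8 dBFS).
Check: -29.8 + (-9.8 − (-29.8))/20 = -29.8 + 1 = -28.8 dBFS. ✓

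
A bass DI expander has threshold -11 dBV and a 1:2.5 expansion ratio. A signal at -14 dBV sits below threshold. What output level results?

Undershoot = (-11) − (-14) = 3 dB.
At 1:2.5, that expands to 7.5 dB under threshold.
Output = -11 − 7.5 = -18.5 dBV.

-18.5 dBV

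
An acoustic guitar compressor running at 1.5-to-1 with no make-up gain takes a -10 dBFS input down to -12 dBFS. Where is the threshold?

Gain reduction = -10 − (-12) = 2 dB; output overshoot = GR / (R − 1) = 2 / 0.5 = 4 dB.
Threshold = output − output overshoot = -12 − 4 = -16 dBFS.

-16 dBFS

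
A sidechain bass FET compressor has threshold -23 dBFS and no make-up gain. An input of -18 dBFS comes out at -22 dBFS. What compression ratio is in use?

Input overshoot = -18 − (-23) = 5 dB; output overshoot = -22 − (-23) = 1 dB.
Ratio = 5 / 1 = 5.

5:1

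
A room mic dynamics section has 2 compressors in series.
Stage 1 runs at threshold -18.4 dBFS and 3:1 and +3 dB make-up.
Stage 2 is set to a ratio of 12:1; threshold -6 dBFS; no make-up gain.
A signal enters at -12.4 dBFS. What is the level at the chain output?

Stage 1: overshoot 6 dB → 6/3 = 2 dB → -16.4 dBFS; +3 dB make-up → -13.4 dBFS.
Stage 2: -13.4 dBFS ≤ -6 dBFS, so stage 2 doesn't engage; output -13.4 dBFS.

-13.4 dBFS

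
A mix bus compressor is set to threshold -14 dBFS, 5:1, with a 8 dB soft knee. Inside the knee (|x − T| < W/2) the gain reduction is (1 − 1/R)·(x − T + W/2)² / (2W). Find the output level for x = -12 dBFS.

x − T + W/2 = -12 − (-14) + 4 = 6.
GR = (1 − 1/5) × 6² / 16 = 0.8 × 36 / 16 = 1.8 dB.
Output = -12 − 1.8 = -13.8 dBFS.

-13.8 dBFS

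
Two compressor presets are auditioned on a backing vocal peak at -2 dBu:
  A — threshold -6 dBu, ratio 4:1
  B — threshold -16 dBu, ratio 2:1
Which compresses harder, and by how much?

A: GR = 4 − 4/4 = 3 dB.
B: GR = 14 − 14/2 = 7 dB.
B applies 4 dB more gain reduction.

B, by 4 dB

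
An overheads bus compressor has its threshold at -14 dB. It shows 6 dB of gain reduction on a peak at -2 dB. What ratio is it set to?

2:1

Input overshoot = -2 − (-14) = 12 dB.
Output overshoot = 12 − 6 = 6 dB.
Ratio = input overshoot / output overshoot = 12 / 6 = 2.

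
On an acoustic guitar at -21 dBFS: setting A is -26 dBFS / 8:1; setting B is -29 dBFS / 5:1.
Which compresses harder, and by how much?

B, by 2.025 dB

A: 5 dB over, compressed to 0.625 dB over, so 4.375 dB of GR.
B: 8 dB over, compressed to 1.6 dB over, so 6.4 dB of GR.
B reduces 2.025 dB more.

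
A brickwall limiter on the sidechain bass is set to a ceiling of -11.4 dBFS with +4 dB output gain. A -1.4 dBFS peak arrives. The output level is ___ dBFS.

At ∞:1, everything above -11.4 dBFS is held at the ceiling.
Output gain then adds 4 dB: -11.4 + 4 = -7.4 dBFS.

-7.4 dBFS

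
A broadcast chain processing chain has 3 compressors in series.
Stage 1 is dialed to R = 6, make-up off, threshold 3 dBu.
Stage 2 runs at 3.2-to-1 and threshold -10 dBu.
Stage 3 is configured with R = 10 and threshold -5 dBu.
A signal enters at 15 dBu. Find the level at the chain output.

Stage 1: overshoot 12 dB → 12/6 = 2 dB → 5 dBu.
Stage 2: 15 dB above -10 dBu, reduced 3.2:1 to 4.6875 dB above → -5.3125 dBu.
Stage 3: below threshold (-5.3125 ≤ -5); passes unchanged; output -5.3125 dBu.

-5.3125 dBu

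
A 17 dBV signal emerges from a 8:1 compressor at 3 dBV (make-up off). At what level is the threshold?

1 dBV

Let T be the threshold. Output overshoot = (input overshoot)/R, so 3 − T = (17 − T)/8.
8·(3 − T) = 17 − T → 7·T = 24 − 17 = 7.
T = 7/7 = 1 dBV.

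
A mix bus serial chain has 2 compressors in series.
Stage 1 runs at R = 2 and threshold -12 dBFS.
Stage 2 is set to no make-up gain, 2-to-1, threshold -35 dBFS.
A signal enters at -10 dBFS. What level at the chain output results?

-23 dBFS

Stage 1: -10 dBFS is 2 dB over -12 dBFS; at 2:1 that becomes 1 dB over, giving -11 dBFS.
Stage 2: -11 dBFS is 24 dB over -35 dBFS; at 2:1 that becomes 12 dB over, giving -23 dBFS.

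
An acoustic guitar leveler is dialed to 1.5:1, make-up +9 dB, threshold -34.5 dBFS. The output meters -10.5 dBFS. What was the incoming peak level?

Remove make-up: -10.5 − 9 = -19.5 dBFS.
Post-compression overshoot = -19.5 − (-34.5) = 15 dB.
Before 1.5:1 compression the overshoot was 15 × 1.5 = 22.5 dB, so input = -34.5 + 22.5 = -12 dBFS.

-12 dBFS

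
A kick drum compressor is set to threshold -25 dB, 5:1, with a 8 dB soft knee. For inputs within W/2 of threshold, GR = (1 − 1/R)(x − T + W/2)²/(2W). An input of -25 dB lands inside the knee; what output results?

-25.8 dB

x − T + W/2 = -25 − (-25) + 4 = 4.
GR = (1 − 1/5) × 4² / 16 = 0.8 × 16 / 16 = 0.8 dB.
Output = -25 − 0.8 = -25.8 dB.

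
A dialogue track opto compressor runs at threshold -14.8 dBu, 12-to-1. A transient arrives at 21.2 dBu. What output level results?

-11.8 dBu

21.2 dBu sits 36 dB over threshold.
The 36 dB excess becomes 3 dB after 12:1 reduction.
That puts the output at -11.8 dBu.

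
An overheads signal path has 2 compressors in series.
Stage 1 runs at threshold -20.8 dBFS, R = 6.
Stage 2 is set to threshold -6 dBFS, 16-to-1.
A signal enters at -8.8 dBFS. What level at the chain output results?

Stage 1: overshoot 12 dB → 12/6 = 2 dB → -18.8 dBFS.
Stage 2: -18.8 dBFS ≤ -6 dBFS, so stage 2 doesn't engage; output -18.8 dBFS.

-18.8 dBFS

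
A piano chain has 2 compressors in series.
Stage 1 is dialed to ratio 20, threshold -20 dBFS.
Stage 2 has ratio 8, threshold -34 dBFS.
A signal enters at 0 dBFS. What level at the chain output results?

-32.125 dBFS

Stage 1: 0 dBFS is 20 dB over -20 dBFS; at 20:1 that becomes 1 dB over, giving -19 dBFS.
Stage 2: 15 dB above -34 dBFS, reduced 8:1 to 1.875 dB above → -32.125 dBFS.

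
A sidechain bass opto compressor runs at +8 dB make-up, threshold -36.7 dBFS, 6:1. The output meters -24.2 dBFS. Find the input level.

-9.7 dBFS

Before make-up, the level was -24.2 − 8 = -32.2 dBFS.
Post-compression overshoot = -32.2 − (-36.7) = 4.5 dB.
Before 6:1 compression the overshoot was 4.5 × 6 = 27 dB, so input = -36.7 + 27 = -9.7 dBFS.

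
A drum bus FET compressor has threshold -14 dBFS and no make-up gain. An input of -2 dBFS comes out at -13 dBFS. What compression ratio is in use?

Input overshoot = -2 − (-14) = 12 dB; output overshoot = -13 − (-14) = 1 dB.
Ratio = 12 / 1 = 12.

12:1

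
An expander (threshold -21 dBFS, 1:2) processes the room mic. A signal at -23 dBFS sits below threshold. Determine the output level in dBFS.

-25 dBFS

Below threshold, a 1:2 expander applies gain = (2−1)×(T − x) of attenuation.
(2−1) × 2 = 2 dB, so output = -23 − 2 = -25 dBFS.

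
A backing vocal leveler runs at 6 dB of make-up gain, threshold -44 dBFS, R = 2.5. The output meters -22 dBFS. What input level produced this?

-4 dBFS

Stripping the +6 dB make-up gives -28 dBFS at the gain stage.
Post-compression overshoot = -28 − (-44) = 16 dB.
Input overshoot = R × output overshoot = 40 dB → input = -44 + 40 = -4 dBFS.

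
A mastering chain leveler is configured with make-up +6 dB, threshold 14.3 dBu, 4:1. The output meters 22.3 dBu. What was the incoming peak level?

22.3 dBu

Before make-up, the level was 22.3 − 6 = 16.3 dBu.
Post-compression overshoot = 16.3 − 14.3 = 2 dB.
Before 4:1 compression the overshoot was 2 × 4 = 8 dB, so input = 14.3 + 8 = 22.3 dBu.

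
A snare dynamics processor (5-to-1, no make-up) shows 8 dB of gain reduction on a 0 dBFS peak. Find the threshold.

Gain reduction = 0 − (-8) = 8 dB; output overshoot = GR / (R − 1) = 8 / 4 = 2 dB.
Threshold = output − output overshoot = -8 − 2 = -10 dBFS.

-10 dBFS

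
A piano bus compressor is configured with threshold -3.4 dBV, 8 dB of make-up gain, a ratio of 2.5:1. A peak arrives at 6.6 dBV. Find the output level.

8.6 dBV

6.6 dBV sits 10 dB over threshold.
The 10 dB excess becomes 4 dB after 2.5:1 reduction.
Output = -3.4 + 4 = 0.6 dBV; make-up adds 8 dB, giving 8.6 dBV.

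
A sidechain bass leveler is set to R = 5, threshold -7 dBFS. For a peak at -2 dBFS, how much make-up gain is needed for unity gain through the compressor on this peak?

4 dB

Overshoot 5 dB → 5/5 = 1 dB after compression, so the compressed level is -7 + 1 = -6 dBFS.
Make-up = target − compressed = -2 − (-6) = 4 dB.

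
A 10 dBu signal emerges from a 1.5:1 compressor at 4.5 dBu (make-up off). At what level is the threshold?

-6.5 dBu

Input is 16.5 dB above T (since output overshoot × R = input overshoot: (4.5 − T)·1.5 = 10 − T gives T = -6.5 dBu).
Check: -6.5 + (10 − (-6.5))/1.5 = -6.5 + 11 = 4.5 dBu. ✓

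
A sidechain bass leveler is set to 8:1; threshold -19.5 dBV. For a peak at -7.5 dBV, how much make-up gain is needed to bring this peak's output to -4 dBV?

The peak compresses to -19.5 + 12/8 = -18 dBV.
To reach -4 dBV requires -4 − (-18) = 14 dB of make-up.

14 dB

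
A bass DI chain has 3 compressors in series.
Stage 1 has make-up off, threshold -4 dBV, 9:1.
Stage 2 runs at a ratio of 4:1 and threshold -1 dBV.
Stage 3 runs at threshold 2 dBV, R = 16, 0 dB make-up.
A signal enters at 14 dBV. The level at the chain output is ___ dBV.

-2 dBV

Stage 1: 18 dB above -4 dBV, reduced 9:1 to 2 dB above → -2 dBV.
Stage 2: -2 dBV is at or below the -1 dBV threshold — no compression; output -2 dBV.
Stage 3: -2 dBV is at or below the 2 dBV threshold — no compression; output -2 dBV.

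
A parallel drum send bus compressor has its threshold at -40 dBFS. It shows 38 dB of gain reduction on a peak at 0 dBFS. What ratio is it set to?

Input overshoot = 0 − (-40) = 40 dB.
Output overshoot = 40 − 38 = 2 dB.
Ratio = input overshoot / output overshoot = 40 / 2 = 20.

20:1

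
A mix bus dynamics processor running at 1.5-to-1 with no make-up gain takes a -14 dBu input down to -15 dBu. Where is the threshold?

Gain reduction = -14 − (-15) = 1 dB; output overshoot = GR / (R − 1) = 1 / 0.5 = 2 dB.
Threshold = output − output overshoot = -15 − 2 = -17 dBu.

-17 dBu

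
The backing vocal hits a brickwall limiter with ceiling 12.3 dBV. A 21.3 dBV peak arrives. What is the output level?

12.3 dBV

A brickwall limiter is an ∞:1 compressor: any input above the ceiling is clamped to 12.3 dBV.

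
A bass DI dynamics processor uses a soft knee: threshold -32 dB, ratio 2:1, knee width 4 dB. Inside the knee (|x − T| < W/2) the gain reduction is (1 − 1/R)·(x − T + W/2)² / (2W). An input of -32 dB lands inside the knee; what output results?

x − T + W/2 = -32 − (-32) + 2 = 2.
GR = (1 − 1/2) × 2² / 8 = 0.5 × 4 / 8 = 0.25 dB.
Output = -32 − 0.25 = -32.25 dB.

-32.25 dB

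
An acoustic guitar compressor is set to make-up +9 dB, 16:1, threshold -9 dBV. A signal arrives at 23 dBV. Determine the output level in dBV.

2 dBV

Overshoot: 23 − (-9) = 32 dB.
16:1 compression reduces that to 32/16 = 2 dB over.
So the level is -9 + 2 = -7 dBV; make-up adds 9 dB, giving 2 dBV.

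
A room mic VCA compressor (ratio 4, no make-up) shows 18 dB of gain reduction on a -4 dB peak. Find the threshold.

-28 dB

Input is 24 dB above T (since output overshoot × R = input overshoot: (-22 − T)·4 = -4 − T gives T = -28 dB).
Check: -28 + (-4 − (-28))/4 = -28 + 6 = -22 dB. ✓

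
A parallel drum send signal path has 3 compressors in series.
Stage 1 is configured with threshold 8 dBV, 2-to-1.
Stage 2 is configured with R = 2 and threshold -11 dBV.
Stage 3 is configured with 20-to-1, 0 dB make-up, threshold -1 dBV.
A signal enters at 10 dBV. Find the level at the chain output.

-1 dBV

Stage 1: 10 dBV is 2 dB over 8 dBV; at 2:1 that becomes 1 dB over, giving 9 dBV.
Stage 2: 20 dB above -11 dBV, reduced 2:1 to 10 dB above → -1 dBV.
Stage 3: -1 dBV ≤ -1 dBV, so stage 3 doesn't engage; output -1 dBV.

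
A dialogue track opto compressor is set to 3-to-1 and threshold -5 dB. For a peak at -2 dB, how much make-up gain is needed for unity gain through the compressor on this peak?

2 dB

Overshoot 3 dB → 3/3 = 1 dB after compression, so the compressed level is -5 + 1 = -4 dB.
Make-up = target − compressed = -2 − (-4) = 2 dB.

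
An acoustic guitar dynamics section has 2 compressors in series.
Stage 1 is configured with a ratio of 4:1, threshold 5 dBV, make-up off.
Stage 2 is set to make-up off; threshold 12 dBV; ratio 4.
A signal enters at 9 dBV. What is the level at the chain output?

Stage 1: overshoot 4 dB → 4/4 = 1 dB → 6 dBV.
Stage 2: 6 dBV ≤ 12 dBV, so stage 2 doesn't engage; output 6 dBV.

6 dBV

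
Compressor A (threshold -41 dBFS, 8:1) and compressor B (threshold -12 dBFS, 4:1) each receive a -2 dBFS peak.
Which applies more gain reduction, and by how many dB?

A, by 26.625 dB

A: overshoot 39 dB → output overshoot 4.875 dB → GR 34.125 dB.
B: overshoot 10 dB → output overshoot 2.5 dB → GR 7.5 dB.
A reduces 26.625 dB more.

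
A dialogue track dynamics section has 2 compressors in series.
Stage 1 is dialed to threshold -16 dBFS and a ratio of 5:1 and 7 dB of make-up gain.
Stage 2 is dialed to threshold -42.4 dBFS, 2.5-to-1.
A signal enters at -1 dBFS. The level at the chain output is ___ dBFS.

Stage 1: 15 dB above -16 dBFS, reduced 5:1 to 3 dB above → -13 dBFS; +7 dB make-up → -6 dBFS.
Stage 2: -6 dBFS is 36.4 dB over -42.4 dBFS; at 2.5:1 that becomes 14.56 dB over, giving -27.84 dBFS.

-27.84 dBFS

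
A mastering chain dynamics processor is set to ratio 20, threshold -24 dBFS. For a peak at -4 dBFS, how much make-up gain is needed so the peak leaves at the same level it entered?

The peak compresses to -24 + 20/20 = -23 dBFS.
To reach -4 dBFS requires -4 − (-23) = 19 dB of make-up.

19 dB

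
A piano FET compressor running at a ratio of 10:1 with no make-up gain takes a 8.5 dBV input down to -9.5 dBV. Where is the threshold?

-11.5 dBV

Gain reduction = 8.5 − (-9.5) = 18 dB; output overshoot = GR / (R − 1) = 18 / 9 = 2 dB.
Threshold = output − output overshoot = -9.5 − 2 = -11.5 dBV.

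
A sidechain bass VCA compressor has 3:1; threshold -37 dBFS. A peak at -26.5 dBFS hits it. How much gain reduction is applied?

The signal is 10.5 dB above threshold.
After 3:1 compression the overshoot becomes 10.5/3 = 3.5 dB.
GR = overshoot in − overshoot out = 10.5 − 3.5 = 7 dB.

7 dB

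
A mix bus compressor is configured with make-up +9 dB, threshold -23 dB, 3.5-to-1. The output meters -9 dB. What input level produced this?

Before make-up, the level was -9 − 9 = -18 dB.
Post-compression overshoot = -18 − (-23) = 5 dB.
Before 3.5:1 compression the overshoot was 5 × 3.5 = 17.5 dB, so input = -23 + 17.5 = -5.5 dB.

-5.5 dB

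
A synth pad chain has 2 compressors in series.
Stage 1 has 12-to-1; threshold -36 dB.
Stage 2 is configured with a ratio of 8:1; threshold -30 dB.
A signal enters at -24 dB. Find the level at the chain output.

-35 dB

Stage 1: overshoot 12 dB → 12/12 = 1 dB → -35 dB.
Stage 2: -35 dB is at or below the -30 dB threshold — no compression; output -35 dB.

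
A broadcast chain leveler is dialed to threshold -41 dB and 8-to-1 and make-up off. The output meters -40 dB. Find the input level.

-33 dB

Post-compression overshoot = -40 − (-41) = 1 dB.
Before 8:1 compression the overshoot was 1 × 8 = 8 dB, so input = -41 + 8 = -33 dB.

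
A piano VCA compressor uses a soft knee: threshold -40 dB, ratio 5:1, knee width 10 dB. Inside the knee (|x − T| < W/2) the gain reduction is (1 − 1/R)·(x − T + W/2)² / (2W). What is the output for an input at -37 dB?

x − T + W/2 = -37 − (-40) + 5 = 8.
GR = (1 − 1/5) × 8² / 20 = 0.8 × 64 / 20 = 2.56 dB.
Output = -37 − 2.56 = -39.56 dB.

-39.56 dB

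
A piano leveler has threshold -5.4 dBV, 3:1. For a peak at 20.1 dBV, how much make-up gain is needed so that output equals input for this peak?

Overshoot 25.5 dB → 25.5/3 = 8.5 dB after compression, so the compressed level is -5.4 + 8.5 = 3.1 dBV.
Make-up = target − compressed = 20.1 − 3.1 = 17 dB.

17 dB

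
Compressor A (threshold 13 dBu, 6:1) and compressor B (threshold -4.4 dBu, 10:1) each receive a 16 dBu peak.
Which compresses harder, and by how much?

B, by 15.86 dB

A: overshoot 3 dB → output overshoot 0.5 dB → GR 2.5 dB.
B: overshoot 20.4 dB → output overshoot 2.04 dB → GR 18.36 dB.
B reduces 15.86 dB more.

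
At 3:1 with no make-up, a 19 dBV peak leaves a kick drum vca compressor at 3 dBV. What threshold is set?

Input is 24 dB above T (since output overshoot × R = input overshoot: (3 − T)·3 = 19 − T gives T = -5 dBV).
Check: -5 + (19 − (-5))/3 = -5 + 8 = 3 dBV. ✓

-5 dBV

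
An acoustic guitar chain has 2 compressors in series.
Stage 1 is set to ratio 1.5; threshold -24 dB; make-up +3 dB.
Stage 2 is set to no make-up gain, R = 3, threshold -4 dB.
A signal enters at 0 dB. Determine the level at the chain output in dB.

-5 dB

Stage 1: overshoot 24 dB → 24/1.5 = 16 dB → -8 dB; +3 dB make-up → -5 dB.
Stage 2: below threshold (-5 ≤ -4); passes unchanged; output -5 dB.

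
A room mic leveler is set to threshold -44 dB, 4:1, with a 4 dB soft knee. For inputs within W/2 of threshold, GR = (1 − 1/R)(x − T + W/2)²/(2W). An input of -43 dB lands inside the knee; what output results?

-43.84375 dB

x − T + W/2 = -43 − (-44) + 2 = 3.
GR = (1 − 1/4) × 3² / 8 = 0.75 × 9 / 8 = 0.84375 dB.
Output = -43 − 0.84375 = -43.84375 dB.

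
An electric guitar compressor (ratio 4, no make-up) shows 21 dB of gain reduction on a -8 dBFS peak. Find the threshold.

-36 dBFS

Gain reduction = -8 − (-29) = 21 dB; output overshoot = GR / (R − 1) = 21 / 3 = 7 dB.
Threshold = output − output overshoot = -29 − 7 = -36 dBFS.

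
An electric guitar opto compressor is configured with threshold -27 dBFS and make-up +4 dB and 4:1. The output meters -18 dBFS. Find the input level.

Remove make-up: -18 − 4 = -22 dBFS.
The compressed level sits -22 − (-27) = 5 dB over threshold.
Input overshoot = R × output overshoot = 20 dB → input = -27 + 20 = -7 dBFS.

-7 dBFS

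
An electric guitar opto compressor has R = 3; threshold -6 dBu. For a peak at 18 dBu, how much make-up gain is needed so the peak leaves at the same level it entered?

Without make-up, output = threshold + overshoot/3 = -6 + 8 = 2 dBu.
Gap to target: 16 dB.

16 dB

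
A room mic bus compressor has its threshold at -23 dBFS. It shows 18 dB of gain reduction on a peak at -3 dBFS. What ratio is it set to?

10:1

Input overshoot = -3 − (-23) = 20 dB.
Output overshoot = 20 − 18 = 2 dB.
Ratio = input overshoot / output overshoot = 20 / 2 = 10.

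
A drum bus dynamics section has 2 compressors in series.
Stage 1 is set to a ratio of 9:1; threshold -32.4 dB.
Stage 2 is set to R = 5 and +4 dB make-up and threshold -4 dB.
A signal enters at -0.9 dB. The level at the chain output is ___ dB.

-24.9 dB

Stage 1: overshoot 31.5 dB → 31.5/9 = 3.5 dB → -28.9 dB.
Stage 2: -28.9 dB ≤ -4 dB, so stage 2 doesn't engage; make-up brings it to -24.9 dB.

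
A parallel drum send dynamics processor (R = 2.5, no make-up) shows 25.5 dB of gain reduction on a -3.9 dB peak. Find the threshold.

-46.4 dB

Let T be the threshold. Output overshoot = (input overshoot)/R, so -29.4 − T = (-3.9 − T)/2.5.
2.5·(-29.4 − T) = -3.9 − T → 1.5·T = -73.5 − (-3.9) = -69.6.
T = -69.6/1.5 = -46.4 dB.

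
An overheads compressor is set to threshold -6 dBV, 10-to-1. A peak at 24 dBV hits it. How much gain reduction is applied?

24 dBV exceeds the threshold by 30 dB.
After 10:1 compression the overshoot becomes 30/10 = 3 dB.
Gain reduction = 30 − 3 = 27 dB.

27 dB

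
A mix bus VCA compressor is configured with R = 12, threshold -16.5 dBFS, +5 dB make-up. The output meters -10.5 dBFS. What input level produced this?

-4.5 dBFS

Remove make-up: -10.5 − 5 = -15.5 dBFS.
The compressed level sits -15.5 − (-16.5) = 1 dB over threshold.
Undo the ratio: input overshoot = 1 × 12 = 12 dB, giving input = -4.5 dBFS.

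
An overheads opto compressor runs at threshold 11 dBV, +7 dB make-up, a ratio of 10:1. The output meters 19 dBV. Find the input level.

21 dBV

Remove make-up: 19 − 7 = 12 dBV.
That's 1 dB above the 11 dBV threshold.
Undo the ratio: input overshoot = 1 × 10 = 10 dB, giving input = 21 dBV.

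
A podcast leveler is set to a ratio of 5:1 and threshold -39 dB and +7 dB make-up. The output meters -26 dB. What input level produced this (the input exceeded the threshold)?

Remove make-up: -26 − 7 = -33 dB.
That's 6 dB above the -39 dB threshold.
Undo the ratio: input overshoot = 6 × 5 = 30 dB, giving input = -9 dB.

-9 dB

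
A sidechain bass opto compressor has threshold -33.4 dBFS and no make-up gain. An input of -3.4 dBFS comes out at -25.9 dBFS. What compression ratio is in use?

4:1

Input overshoot = -3.4 − (-33.4) = 30 dB; output overshoot = -25.9 − (-33.4) = 7.5 dB.
Ratio = 30 / 7.5 = 4.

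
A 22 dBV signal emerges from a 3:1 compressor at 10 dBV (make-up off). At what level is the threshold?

Gain reduction = 22 − 10 = 12 dB; output overshoot = GR / (R − 1) = 12 / 2 = 6 dB.
Threshold = output − output overshoot = 10 − 6 = 4 dBV.

4 dBV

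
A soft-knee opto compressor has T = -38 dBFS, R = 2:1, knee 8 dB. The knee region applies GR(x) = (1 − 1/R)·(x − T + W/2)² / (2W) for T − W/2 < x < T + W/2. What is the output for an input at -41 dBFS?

x − T + W/2 = -41 − (-38) + 4 = 1.
GR = (1 − 1/2) × 1² / 16 = 0.5 × 1 / 16 = 0.03125 dB.
Output = -41 − 0.03125 = -41.03125 dBFS.

-41.03125 dBFS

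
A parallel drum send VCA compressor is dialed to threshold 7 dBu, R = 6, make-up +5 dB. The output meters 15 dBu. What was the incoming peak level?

25 dBu

Stripping the +5 dB make-up gives 10 dBu at the gain stage.
Post-compression overshoot = 10 − 7 = 3 dB.
Before 6:1 compression the overshoot was 3 × 6 = 18 dB, so input = 7 + 18 = 25 dBu.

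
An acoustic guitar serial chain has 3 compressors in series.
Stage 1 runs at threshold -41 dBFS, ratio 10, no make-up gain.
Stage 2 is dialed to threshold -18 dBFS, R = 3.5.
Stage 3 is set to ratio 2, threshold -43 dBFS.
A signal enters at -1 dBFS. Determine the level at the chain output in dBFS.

Stage 1: -1 dBFS is 40 dB over -41 dBFS; at 10:1 that becomes 4 dB over, giving -37 dBFS.
Stage 2: -37 dBFS ≤ -18 dBFS, so stage 2 doesn't engage; output -37 dBFS.
Stage 3: -37 dBFS is 6 dB over -43 dBFS; at 2:1 that becomes 3 dB over, giving -40 dBFS.

-40 dBFS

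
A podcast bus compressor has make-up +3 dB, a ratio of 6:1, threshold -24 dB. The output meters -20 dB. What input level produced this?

Stripping the +3 dB make-up gives -23 dB at the gain stage.
The compressed level sits -23 − (-24) = 1 dB over threshold.
Before 6:1 compression the overshoot was 1 × 6 = 6 dB, so input = -24 + 6 = -18 dB.

-18 dB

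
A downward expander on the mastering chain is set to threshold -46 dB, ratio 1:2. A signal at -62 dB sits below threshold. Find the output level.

The input is 16 dB below the -46 dB threshold.
A 1:2 expander multiplies undershoot by 2: 16 × 2 = 32 dB below threshold.
Output = -46 − 32 = -78 dB.

-78 dB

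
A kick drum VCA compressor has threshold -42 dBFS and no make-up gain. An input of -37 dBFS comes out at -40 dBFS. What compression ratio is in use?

2.5:1

Input overshoot = -37 − (-42) = 5 dB; output overshoot = -40 − (-42) = 2 dB.
Ratio = 5 / 2 = 2.5.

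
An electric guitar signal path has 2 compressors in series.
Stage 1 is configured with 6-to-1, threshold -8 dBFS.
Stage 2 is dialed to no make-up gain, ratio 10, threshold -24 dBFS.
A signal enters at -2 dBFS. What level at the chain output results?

Stage 1: 6 dB above -8 dBFS, reduced 6:1 to 1 dB above → -7 dBFS.
Stage 2: -7 dBFS is 17 dB over -24 dBFS; at 10:1 that becomes 1.7 dB over, giving -22.3 dBFS.

-22.3 dBFS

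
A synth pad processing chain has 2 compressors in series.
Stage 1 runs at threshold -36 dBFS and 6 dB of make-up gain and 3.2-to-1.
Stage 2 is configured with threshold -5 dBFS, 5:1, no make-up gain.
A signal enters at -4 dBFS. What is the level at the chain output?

-20 dBFS

Stage 1: 32 dB above -36 dBFS, reduced 3.2:1 to 10 dB above → -26 dBFS; +6 dB make-up → -20 dBFS.
Stage 2: -20 dBFS ≤ -5 dBFS, so stage 2 doesn't engage; output -20 dBFS.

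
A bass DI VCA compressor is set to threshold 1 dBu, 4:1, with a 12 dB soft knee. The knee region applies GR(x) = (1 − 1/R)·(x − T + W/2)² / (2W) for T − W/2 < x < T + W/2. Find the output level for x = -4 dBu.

-4.03125 dBu

x − T + W/2 = -4 − 1 + 6 = 1.
GR = (1 − 1/4) × 1² / 24 = 0.75 × 1 / 24 = 0.03125 dB.
Output = -4 − 0.03125 = -4.03125 dBu.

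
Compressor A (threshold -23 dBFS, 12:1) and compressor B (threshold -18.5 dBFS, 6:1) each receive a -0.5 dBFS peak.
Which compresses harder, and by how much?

A: overshoot 22.5 dB → output overshoot 1.875 dB → GR 20.625 dB.
B: overshoot 18 dB → output overshoot 3 dB → GR 15 dB.
A applies 5.625 dB more gain reduction.

A, by 5.625 dB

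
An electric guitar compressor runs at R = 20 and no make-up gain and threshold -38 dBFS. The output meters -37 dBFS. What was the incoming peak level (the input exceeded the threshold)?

That's 1 dB above the -38 dBFS threshold.
Input overshoot = R × output overshoot = 20 dB → input = -38 + 20 = -18 dBFS.

-18 dBFS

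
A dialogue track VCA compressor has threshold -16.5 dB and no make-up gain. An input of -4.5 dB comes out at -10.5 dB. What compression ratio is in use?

Input overshoot = -4.5 − (-16.5) = 12 dB; output overshoot = -10.5 − (-16.5) = 6 dB.
Ratio = 12 / 6 = 2.

2:1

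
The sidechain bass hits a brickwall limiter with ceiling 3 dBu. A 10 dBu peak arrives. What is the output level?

At ∞:1, everything above 3 dBu is held at the ceiling.

3 dBu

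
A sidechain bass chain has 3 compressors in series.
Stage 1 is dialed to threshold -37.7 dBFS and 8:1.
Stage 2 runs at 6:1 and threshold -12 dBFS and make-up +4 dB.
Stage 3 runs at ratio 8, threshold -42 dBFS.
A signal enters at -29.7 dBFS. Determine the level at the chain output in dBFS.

-40.8375 dBFS

Stage 1: overshoot 8 dB → 8/8 = 1 dB → -36.7 dBFS.
Stage 2: below threshold (-36.7 ≤ -12); passes unchanged; make-up brings it to -32.7 dBFS.
Stage 3: -32.7 dBFS is 9.3 dB over -42 dBFS; at 8:1 that becomes 1.1625 dB over, giving -40.8375 dBFS.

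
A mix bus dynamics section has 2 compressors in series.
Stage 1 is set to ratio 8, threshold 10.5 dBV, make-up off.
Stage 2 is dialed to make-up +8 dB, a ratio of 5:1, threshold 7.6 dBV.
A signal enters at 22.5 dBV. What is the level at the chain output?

16.48 dBV

Stage 1: 12 dB above 10.5 dBV, reduced 8:1 to 1.5 dB above → 12 dBV.
Stage 2: 12 dBV is 4.4 dB over 7.6 dBV; at 5:1 that becomes 0.88 dB over, giving 8.48 dBV; +8 dB make-up → 16.48 dBV.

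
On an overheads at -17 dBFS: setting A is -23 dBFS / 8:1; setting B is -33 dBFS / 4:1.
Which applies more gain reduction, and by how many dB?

A: overshoot 6 dB → output overshoot 0.75 dB → GR 5.25 dB.
B: overshoot 16 dB → output overshoot 4 dB → GR 12 dB.
Difference: 6.75 dB in favour of B.

B, by 6.75 dB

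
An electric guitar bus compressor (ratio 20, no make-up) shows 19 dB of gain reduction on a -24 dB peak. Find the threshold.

Gain reduction = -24 − (-43) = 19 dB; output overshoot = GR / (R − 1) = 19 / 19 = 1 dB.
Threshold = output − output overshoot = -43 − 1 = -44 dB.

-44 dB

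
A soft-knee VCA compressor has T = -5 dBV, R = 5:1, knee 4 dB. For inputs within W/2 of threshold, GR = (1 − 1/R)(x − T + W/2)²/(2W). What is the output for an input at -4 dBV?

x − T + W/2 = -4 − (-5) + 2 = 3.
GR = (1 − 1/5) × 3² / 8 = 0.8 × 9 / 8 = 0.9 dB.
Output = -4 − 0.9 = -4.9 dBV.

-4.9 dBV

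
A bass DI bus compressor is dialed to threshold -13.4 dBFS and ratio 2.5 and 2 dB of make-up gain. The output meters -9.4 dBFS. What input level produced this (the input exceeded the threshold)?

Before make-up, the level was -9.4 − 2 = -11.4 dBFS.
The compressed level sits -11.4 − (-13.4) = 2 dB over threshold.
Before 2.5:1 compression the overshoot was 2 × 2.5 = 5 dB, so input = -13.4 + 5 = -8.4 dBFS.

-8.4 dBFS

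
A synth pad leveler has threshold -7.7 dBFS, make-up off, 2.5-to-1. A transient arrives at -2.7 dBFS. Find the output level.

The input is 5 dB above the -7.7 dBFS threshold.
The 5 dB excess becomes 2 dB after 2.5:1 reduction.
Output = -7.7 + 2 = -5.7 dBFS.

-5.7 dBFS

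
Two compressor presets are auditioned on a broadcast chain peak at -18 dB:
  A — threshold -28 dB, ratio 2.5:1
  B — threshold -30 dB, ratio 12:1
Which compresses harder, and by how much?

B, by 5 dB

A: overshoot 10 dB → output overshoot 4 dB → GR 6 dB.
B: overshoot 12 dB → output overshoot 1 dB → GR 11 dB.
B reduces 5 dB more.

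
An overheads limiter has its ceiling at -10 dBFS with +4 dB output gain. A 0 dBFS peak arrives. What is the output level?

-6 dBFS

At ∞:1, everything above -10 dBFS is held at the ceiling.
Output gain then adds 4 dB: -10 + 4 = -6 dBFS.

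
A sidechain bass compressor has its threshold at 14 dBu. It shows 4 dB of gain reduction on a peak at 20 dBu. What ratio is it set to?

Input overshoot = 20 − 14 = 6 dB.
Output overshoot = 6 − 4 = 2 dB.
Ratio = input overshoot / output overshoot = 6 / 2 = 3.

3:1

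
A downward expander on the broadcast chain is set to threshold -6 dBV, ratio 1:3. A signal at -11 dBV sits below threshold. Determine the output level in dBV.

Undershoot = (-6) − (-11) = 5 dB.
At 1:3, that expands to 15 dB under threshold.
Output = -6 − 15 = -21 dBV.

-21 dBV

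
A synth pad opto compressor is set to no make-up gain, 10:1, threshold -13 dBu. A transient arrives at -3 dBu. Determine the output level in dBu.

-3 dBu sits 10 dB over threshold.
At 10:1 the overshoot is divided by 10, leaving 1 dB above threshold.
So the level is -13 + 1 = -12 dBu.

-12 dBu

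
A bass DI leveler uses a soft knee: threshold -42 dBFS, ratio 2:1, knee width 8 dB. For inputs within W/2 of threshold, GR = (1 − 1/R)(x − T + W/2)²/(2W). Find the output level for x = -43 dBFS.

x − T + W/2 = -43 − (-42) + 4 = 3.
GR = (1 − 1/2) × 3² / 16 = 0.5 × 9 / 16 = 0.28125 dB.
Output = -43 − 0.28125 = -43.28125 dBFS.

-43.28125 dBFS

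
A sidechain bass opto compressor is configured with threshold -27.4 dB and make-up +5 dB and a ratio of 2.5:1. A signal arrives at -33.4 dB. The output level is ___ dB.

-28.4 dB

-33.4 dB is 6 dB below the -27.4 dB threshold, so no gain reduction is applied.
Make-up gain adds 5 dB: -33.4 + 5 = -28.4 dB.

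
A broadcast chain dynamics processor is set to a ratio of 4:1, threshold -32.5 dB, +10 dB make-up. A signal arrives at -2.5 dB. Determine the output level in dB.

-15 dB

-2.5 dB sits 30 dB over threshold.
At 4:1 the overshoot is divided by 4, leaving 7.5 dB above threshold.
That puts the output at -25 dB; make-up adds 10 dB, giving -15 dB.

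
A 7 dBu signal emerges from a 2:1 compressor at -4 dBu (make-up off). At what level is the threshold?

-15 dBu

Let T be the threshold. Output overshoot = (input overshoot)/R, so -4 − T = (7 − T)/2.
2·(-4 − T) = 7 − T → 1·T = -8 − 7 = -15.
T = -15/1 = -15 dBu.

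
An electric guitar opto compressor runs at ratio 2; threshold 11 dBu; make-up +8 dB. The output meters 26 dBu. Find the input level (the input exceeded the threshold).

25 dBu

Stripping the +8 dB make-up gives 18 dBu at the gain stage.
That's 7 dB above the 11 dBu threshold.
Undo the ratio: input overshoot = 7 × 2 = 14 dB, giving input = 25 dBu.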